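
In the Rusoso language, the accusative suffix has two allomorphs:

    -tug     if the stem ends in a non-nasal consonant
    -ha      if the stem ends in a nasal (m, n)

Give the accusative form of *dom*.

*dom*: final consonant = /m/, a nasal → -ha → *domha*.

domha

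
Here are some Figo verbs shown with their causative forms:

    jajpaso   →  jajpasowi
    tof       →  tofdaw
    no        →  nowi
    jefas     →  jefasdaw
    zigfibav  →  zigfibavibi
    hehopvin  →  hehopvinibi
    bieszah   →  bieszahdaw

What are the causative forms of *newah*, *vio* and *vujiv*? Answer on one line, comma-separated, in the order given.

newahdaw, viowi, vujivibi

The pattern is voicing of the final sound: -daw when the stem ends in a voiceless consonant (*tof*, *jefas*, *bieszah*); -ibi when the stem ends in a voiced consonant (*zigfibav*, *hehopvin*); -wi when the stem ends in a vowel (*jajpaso*, *no*).
Since the final sound of *newah* is /h/ (a voiceless consonant), it takes -daw, giving *newahdaw*.
The final sound of *vio* is /o/, which is a vowel, so the suffix is -wi, giving *viowi*.
The final sound of *vujiv* is /v/, which is a voiced consonant, so the suffix is -ibi, giving *vujivibi*.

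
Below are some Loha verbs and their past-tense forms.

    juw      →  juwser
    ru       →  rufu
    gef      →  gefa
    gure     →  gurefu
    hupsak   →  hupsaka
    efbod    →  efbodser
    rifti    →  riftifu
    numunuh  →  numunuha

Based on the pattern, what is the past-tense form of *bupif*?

The pattern is voicing of the final sound: -a when the stem ends in a voiceless consonant (*gef*, *hupsak*, *numunuh*); -ser when the stem ends in a voiced consonant (*juw*, *efbod*); -fu when the stem ends in a vowel (*ru*, *gure*, *rifti*).
The final sound of *bupif* is /f/, which is a voiceless consonant, so the suffix is -a, giving *bupifa*.

bupifa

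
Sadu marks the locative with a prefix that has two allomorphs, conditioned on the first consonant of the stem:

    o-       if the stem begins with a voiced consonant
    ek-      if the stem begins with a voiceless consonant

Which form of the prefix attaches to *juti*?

o-

*juti*: first consonant = /j/, voiced → o-.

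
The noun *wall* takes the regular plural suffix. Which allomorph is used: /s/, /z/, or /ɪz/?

The stem *wall* ends in a voiced non-sibilant sound.
The plural suffix surfaces as /ɪz/ after sibilants, /s/ after other voiceless consonants, and /z/ after other voiced sounds.
So the plural -s on *wall* is pronounced /z/.

/z/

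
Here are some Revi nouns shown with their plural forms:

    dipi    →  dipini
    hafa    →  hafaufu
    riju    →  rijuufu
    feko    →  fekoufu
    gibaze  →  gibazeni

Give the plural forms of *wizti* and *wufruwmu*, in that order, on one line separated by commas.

The suffix is conditioned by the last vowel: -ni when the last vowel of the stem is a front vowel (*dipi*, *gibaze*); -ufu when the last vowel of the stem is a back vowel (*hafa*, *riju*, *feko*).
*wizti*: last vowel = /i/, a front vowel → -ni → *wiztini*.
*wufruwmu* — last vowel /u/ (a back vowel) → -ufu → *wufruwmuufu*.

wiztini, wufruwmuufu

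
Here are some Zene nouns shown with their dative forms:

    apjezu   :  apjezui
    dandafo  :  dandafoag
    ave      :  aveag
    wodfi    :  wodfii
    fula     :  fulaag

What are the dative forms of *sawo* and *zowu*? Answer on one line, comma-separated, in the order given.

sawoag, zowui

The alternation tracks the last vowel of the stem — -i when the last vowel of the stem is a high vowel (*apjezu*, *wodfi*); -ag when the last vowel of the stem is a non-high vowel (*dandafo*, *ave*, *fula*).
The last vowel of *sawo* is /o/, which is a non-high vowel, so the suffix is -ag, giving *sawoag*.
Since the last vowel of *zowu* is /u/ (a high vowel), it takes -i, giving *zowui*.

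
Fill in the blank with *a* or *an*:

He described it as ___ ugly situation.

an

The indefinite article is chosen by the initial *sound* of the following word, not its spelling.
*ugly* begins with the sound /ʌ/ (u pronounced /ʌ/) — a vowel sound.
So the article is *an*: He described it as an ugly situation.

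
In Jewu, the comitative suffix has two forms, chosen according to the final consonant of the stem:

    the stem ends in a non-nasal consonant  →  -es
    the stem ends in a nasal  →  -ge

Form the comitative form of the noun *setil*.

*setil*: final consonant = /l/, non-nasal → -es → *setiles*.

setiles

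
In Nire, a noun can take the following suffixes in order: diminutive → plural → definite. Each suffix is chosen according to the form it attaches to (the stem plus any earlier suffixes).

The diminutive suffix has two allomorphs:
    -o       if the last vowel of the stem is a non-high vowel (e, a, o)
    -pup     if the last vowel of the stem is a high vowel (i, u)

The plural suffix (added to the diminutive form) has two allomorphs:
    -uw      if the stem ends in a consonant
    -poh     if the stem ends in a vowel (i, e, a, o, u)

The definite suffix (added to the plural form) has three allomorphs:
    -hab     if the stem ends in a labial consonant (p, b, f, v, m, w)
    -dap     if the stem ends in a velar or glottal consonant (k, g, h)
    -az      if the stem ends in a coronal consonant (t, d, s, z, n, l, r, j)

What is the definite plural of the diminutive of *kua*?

kuaopohdap

*kua* — last vowel /a/ (a non-high vowel) → -o → *kuao*.
The diminutive form *kuao*: final sound = /o/, a vowel → -poh → *kuaopoh*.
The plural form *kuaopoh*: final consonant = /h/, velar/glottal → -dap → *kuaopohdap*.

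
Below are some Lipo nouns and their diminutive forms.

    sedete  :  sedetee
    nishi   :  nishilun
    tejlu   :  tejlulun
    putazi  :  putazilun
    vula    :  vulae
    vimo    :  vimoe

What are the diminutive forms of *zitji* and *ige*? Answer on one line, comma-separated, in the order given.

The alternation tracks the last vowel of the stem — -lun when the last vowel of the stem is a high vowel (*nishi*, *tejlu*, *putazi*); -e when the last vowel of the stem is a non-high vowel (*sedete*, *vula*, *vimo*).
Since the last vowel of *zitji* is /i/ (a high vowel), it takes -lun, giving *zitjilun*.
*ige*: last vowel = /e/, a non-high vowel → -e → *igee*.

zitjilun, igee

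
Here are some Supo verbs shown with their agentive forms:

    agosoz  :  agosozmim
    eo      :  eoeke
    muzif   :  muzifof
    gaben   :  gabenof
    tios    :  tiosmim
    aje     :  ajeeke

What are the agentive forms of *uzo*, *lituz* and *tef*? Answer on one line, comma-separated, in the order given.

uzoeke, lituzmim, tefof

The pattern is sibilance of the final sound: -mim when the stem ends in a sibilant (*agosoz*, *tios*); -of when the stem ends in a non-sibilant consonant (*muzif*, *gaben*); -eke when the stem ends in a vowel (*eo*, *aje*).
The final sound of *uzo* is /o/, which is a vowel, so the suffix is -eke, giving *uzoeke*.
The final sound of *lituz* is /z/, which is a sibilant, so the suffix is -mim, giving *lituzmim*.
*tef*: final sound = /f/, a non-sibilant consonant → -of → *tefof*.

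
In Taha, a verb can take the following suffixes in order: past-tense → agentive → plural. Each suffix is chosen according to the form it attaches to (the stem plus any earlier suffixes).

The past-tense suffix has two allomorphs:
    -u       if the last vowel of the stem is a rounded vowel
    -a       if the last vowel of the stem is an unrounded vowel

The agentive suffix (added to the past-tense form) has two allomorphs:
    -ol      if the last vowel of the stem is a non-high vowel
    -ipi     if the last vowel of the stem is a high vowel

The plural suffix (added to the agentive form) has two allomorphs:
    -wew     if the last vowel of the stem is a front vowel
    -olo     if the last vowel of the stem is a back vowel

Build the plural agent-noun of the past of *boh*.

*boh* — last vowel /o/ (a rounded vowel) → -u → *bohu*.
The last vowel of the past-tense form *bohu* is /u/, which is a high vowel, so the agentive suffix is -ipi, giving *bohuipi*.
Since the last vowel of the agentive form *bohuipi* is /i/ (a front vowel), it takes -wew, giving *bohuipiwew*.

bohuipiwew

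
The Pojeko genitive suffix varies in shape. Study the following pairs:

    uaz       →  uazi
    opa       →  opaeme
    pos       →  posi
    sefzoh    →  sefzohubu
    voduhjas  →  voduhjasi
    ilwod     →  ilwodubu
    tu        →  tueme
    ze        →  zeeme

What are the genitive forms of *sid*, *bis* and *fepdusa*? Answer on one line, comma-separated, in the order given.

Looking at the final sound of each stem: -i when the stem ends in a sibilant (*uaz*, *pos*, *voduhjas*); -ubu when the stem ends in a non-sibilant consonant (*sefzoh*, *ilwod*); -eme when the stem ends in a vowel (*opa*, *tu*, *ze*).
*sid* — final sound /d/ (a non-sibilant consonant) → -ubu → *sidubu*.
Since the final sound of *bis* is /s/ (a sibilant), it takes -i, giving *bisi*.
Since the final sound of *fepdusa* is /a/ (a vowel), it takes -eme, giving *fepdusaeme*.

sidubu, bisi, fepdusaeme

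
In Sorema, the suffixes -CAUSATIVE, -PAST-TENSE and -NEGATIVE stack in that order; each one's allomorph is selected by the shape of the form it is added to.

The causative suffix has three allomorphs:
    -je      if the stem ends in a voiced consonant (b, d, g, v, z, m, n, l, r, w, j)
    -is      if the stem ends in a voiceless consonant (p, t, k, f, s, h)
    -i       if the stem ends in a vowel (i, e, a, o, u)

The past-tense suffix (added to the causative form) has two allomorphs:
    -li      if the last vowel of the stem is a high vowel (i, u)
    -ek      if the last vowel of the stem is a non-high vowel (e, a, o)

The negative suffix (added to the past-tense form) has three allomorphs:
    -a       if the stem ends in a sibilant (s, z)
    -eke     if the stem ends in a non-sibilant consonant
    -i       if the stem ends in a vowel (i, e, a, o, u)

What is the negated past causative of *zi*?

ziilii

*zi*: final sound = /i/, a vowel → -i → *zii*.
The last vowel of the causative form *zii* is /i/, which is a high vowel, so the past-tense suffix is -li, giving *ziili*.
The past-tense form *ziili* — final sound /i/ (a vowel) → -i → *ziilii*.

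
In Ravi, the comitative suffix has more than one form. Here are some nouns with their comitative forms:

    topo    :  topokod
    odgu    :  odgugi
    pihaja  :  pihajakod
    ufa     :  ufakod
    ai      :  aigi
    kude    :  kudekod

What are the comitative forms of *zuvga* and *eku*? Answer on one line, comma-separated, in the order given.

The alternation tracks the last vowel of the stem — -gi when the last vowel of the stem is a high vowel (*odgu*, *ai*); -kod when the last vowel of the stem is a non-high vowel (*topo*, *pihaja*, *ufa*, *kude*).
*zuvga* — last vowel /a/ (a non-high vowel) → -kod → *zuvgakod*.
*eku*: last vowel = /u/, a high vowel → -gi → *ekugi*.

zuvgakod, ekugi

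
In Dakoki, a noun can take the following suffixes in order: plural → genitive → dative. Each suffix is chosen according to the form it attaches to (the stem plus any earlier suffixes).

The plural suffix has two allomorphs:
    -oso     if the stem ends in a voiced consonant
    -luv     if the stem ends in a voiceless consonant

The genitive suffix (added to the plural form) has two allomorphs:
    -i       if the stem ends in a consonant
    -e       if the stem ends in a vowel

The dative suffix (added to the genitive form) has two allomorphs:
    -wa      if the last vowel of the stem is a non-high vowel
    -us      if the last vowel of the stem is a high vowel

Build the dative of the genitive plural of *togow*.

togowosoewa

*togow*: final consonant = /w/, voiced → -oso → *togowoso*.
The plural form *togowoso* — final sound /o/ (a vowel) → -e → *togowosoe*.
The last vowel of the genitive form *togowosoe* is /e/, which is a non-high vowel, so the dative suffix is -wa, giving *togowosoewa*.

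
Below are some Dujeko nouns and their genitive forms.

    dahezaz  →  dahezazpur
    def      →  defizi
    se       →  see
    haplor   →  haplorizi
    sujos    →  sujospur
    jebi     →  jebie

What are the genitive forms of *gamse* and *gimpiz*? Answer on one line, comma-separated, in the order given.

Looking at the final sound of each stem: -pur when the stem ends in a sibilant (*dahezaz*, *sujos*); -izi when the stem ends in a non-sibilant consonant (*def*, *haplor*); -e when the stem ends in a vowel (*se*, *jebi*).
*gamse* — final sound /e/ (a vowel) → -e → *gamsee*.
The final sound of *gimpiz* is /z/, which is a sibilant, so the suffix is -pur, giving *gimpizpur*.

gamsee, gimpizpur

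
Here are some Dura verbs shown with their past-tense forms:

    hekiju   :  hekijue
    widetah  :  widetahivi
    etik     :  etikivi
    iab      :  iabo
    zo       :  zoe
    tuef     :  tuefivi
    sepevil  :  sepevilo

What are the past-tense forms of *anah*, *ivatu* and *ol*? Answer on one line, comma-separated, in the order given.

anahivi, ivatue, olo

Looking at the final sound of each stem: -ivi when the stem ends in a voiceless consonant (*widetah*, *etik*, *tuef*); -o when the stem ends in a voiced consonant (*iab*, *sepevil*); -e when the stem ends in a vowel (*hekiju*, *zo*).
*anah* — final sound /h/ (a voiceless consonant) → -ivi → *anahivi*.
The final sound of *ivatu* is /u/, which is a vowel, so the suffix is -e, giving *ivatue*.
*ol*: final sound = /l/, a voiced consonant → -o → *olo*.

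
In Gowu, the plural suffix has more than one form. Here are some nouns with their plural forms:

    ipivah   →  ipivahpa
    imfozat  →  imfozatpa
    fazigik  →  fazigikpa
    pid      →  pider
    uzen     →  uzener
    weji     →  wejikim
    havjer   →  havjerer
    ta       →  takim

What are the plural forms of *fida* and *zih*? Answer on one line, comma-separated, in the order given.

The pattern is voicing of the final sound: -pa when the stem ends in a voiceless consonant (*ipivah*, *imfozat*, *fazigik*); -er when the stem ends in a voiced consonant (*pid*, *uzen*, *havjer*); -kim when the stem ends in a vowel (*weji*, *ta*).
*fida*: final sound = /a/, a vowel → -kim → *fidakim*.
*zih* — final sound /h/ (a voiceless consonant) → -pa → *zihpa*.

fidakim, zihpa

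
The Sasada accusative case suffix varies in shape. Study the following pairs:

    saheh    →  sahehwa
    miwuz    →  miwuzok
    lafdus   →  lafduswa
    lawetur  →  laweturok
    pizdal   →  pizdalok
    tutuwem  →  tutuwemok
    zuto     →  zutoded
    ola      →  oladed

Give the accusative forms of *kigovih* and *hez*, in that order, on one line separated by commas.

Looking at the final sound of each stem: -wa when the stem ends in a voiceless consonant (*saheh*, *lafdus*); -ok when the stem ends in a voiced consonant (*miwuz*, *lawetur*, *pizdal*, *tutuwem*); -ded when the stem ends in a vowel (*zuto*, *ola*).
The final sound of *kigovih* is /h/, which is a voiceless consonant, so the suffix is -wa, giving *kigovihwa*.
Since the final sound of *hez* is /z/ (a voiced consonant), it takes -ok, giving *hezok*.

kigovihwa, hezok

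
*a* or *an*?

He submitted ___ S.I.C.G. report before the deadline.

an

The indefinite article is chosen by the initial *sound* of the following word, not its spelling.
The initialism *S.I.C.G.* is read letter by letter; the first letter, S, is pronounced /ɛs/, which begins with a vowel sound.
So the article is *an*: He submitted an S.I.C.G. report before the deadline.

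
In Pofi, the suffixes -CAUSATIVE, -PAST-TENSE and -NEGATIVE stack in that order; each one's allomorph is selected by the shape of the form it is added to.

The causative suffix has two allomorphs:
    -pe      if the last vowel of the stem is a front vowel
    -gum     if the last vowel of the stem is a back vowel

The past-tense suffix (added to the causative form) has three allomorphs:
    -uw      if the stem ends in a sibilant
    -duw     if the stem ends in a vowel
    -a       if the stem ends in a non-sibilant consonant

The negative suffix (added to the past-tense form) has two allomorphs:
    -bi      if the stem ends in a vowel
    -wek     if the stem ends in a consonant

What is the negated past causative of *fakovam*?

fakovamgumabi

*fakovam*: last vowel = /a/, a back vowel → -gum → *fakovamgum*.
The final sound of the causative form *fakovamgum* is /m/, which is a non-sibilant consonant, so the past-tense suffix is -a, giving *fakovamguma*.
The past-tense form *fakovamguma*: final sound = /a/, a vowel → -bi → *fakovamgumabi*.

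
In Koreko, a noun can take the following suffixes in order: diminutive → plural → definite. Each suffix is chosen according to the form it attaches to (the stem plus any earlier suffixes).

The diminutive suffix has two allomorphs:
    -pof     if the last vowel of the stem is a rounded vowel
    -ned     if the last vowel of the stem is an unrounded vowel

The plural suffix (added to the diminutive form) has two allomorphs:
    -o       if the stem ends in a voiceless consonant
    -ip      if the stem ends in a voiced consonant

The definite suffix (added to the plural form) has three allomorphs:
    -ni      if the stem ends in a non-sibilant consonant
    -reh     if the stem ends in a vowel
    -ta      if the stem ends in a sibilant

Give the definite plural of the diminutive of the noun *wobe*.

Since the last vowel of *wobe* is /e/ (an unrounded vowel), it takes -ned, giving *wobened*.
The final consonant of the diminutive form *wobened* is /d/, which is voiced, so the plural suffix is -ip, giving *wobenedip*.
The plural form *wobenedip*: final sound = /p/, a non-sibilant consonant → -ni → *wobenedipni*.

wobenedipni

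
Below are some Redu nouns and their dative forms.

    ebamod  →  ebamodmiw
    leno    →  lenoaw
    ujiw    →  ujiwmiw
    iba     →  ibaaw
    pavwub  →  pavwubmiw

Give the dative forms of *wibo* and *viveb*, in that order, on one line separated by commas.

wiboaw, vivebmiw

The pattern is consonant vs. vowel: -miw when the stem ends in a consonant (*ebamod*, *ujiw*, *pavwub*); -aw when the stem ends in a vowel (*leno*, *iba*).
The final sound of *wibo* is /o/, which is a vowel, so the suffix is -aw, giving *wiboaw*.
Since the final sound of *viveb* is /b/ (a consonant), it takes -miw, giving *vivebmiw*.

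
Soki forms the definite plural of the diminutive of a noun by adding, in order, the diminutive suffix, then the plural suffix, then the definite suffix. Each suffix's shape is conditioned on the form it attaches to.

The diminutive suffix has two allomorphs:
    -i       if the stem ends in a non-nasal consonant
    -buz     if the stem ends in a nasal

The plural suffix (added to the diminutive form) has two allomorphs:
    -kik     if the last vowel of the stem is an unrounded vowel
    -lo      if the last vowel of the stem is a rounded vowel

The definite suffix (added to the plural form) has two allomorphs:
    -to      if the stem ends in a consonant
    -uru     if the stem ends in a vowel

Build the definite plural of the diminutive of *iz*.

izikikto

Since the final consonant of *iz* is /z/ (non-nasal), it takes -i, giving *izi*.
The diminutive form *izi*: last vowel = /i/, an unrounded vowel → -kik → *izikik*.
The plural form *izikik* — final sound /k/ (a consonant) → -to → *izikikto*.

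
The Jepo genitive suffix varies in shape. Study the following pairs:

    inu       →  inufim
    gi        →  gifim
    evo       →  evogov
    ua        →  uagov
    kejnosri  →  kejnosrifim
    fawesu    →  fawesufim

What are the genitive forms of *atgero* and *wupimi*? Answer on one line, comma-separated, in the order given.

atgerogov, wupimifim

Looking at the last vowel of each stem: -fim when the last vowel of the stem is a high vowel (*inu*, *gi*, *kejnosri*, *fawesu*); -gov when the last vowel of the stem is a non-high vowel (*evo*, *ua*).
Since the last vowel of *atgero* is /o/ (a non-high vowel), it takes -gov, giving *atgerogov*.
*wupimi* — last vowel /i/ (a high vowel) → -fim → *wupimifim*.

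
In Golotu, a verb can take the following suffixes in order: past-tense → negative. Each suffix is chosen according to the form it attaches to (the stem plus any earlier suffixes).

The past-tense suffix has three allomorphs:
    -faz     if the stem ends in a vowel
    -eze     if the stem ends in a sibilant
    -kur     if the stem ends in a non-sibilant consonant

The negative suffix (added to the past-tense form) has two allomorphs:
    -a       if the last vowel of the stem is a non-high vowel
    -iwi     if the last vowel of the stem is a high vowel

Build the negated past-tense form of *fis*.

fisezea

Since the final sound of *fis* is /s/ (a sibilant), it takes -eze, giving *fiseze*.
The past-tense form *fiseze* — last vowel /e/ (a non-high vowel) → -a → *fisezea*.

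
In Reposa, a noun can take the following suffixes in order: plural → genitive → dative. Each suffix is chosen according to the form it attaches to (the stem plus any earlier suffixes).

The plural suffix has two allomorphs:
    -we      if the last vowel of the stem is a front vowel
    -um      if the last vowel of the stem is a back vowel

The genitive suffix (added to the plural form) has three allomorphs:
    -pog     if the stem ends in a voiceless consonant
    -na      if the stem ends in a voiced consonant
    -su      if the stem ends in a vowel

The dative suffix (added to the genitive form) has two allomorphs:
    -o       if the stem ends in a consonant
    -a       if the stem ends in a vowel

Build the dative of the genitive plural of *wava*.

wavaumnaa

Since the last vowel of *wava* is /a/ (a back vowel), it takes -um, giving *wavaum*.
The final sound of the plural form *wavaum* is /m/, which is a voiced consonant, so the genitive suffix is -na, giving *wavaumna*.
Since the final sound of the genitive form *wavaumna* is /a/ (a vowel), it takes -a, giving *wavaumnaa*.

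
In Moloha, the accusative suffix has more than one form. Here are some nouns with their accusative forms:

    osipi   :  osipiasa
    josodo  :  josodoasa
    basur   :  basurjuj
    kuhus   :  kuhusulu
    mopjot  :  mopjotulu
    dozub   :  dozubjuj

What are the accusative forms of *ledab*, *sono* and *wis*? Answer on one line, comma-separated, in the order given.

The alternation tracks the final sound of the stem — -ulu when the stem ends in a voiceless consonant (*kuhus*, *mopjot*); -juj when the stem ends in a voiced consonant (*basur*, *dozub*); -asa when the stem ends in a vowel (*osipi*, *josodo*).
*ledab*: final sound = /b/, a voiced consonant → -juj → *ledabjuj*.
*sono* — final sound /o/ (a vowel) → -asa → *sonoasa*.
The final sound of *wis* is /s/, which is a voiceless consonant, so the suffix is -ulu, giving *wisulu*.

ledabjuj, sonoasa, wisulu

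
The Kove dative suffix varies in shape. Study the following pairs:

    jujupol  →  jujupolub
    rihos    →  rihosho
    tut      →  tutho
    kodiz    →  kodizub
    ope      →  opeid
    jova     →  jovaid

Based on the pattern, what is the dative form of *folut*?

folutho

Looking at the final sound of each stem: -ho when the stem ends in a voiceless consonant (*rihos*, *tut*); -ub when the stem ends in a voiced consonant (*jujupol*, *kodiz*); -id when the stem ends in a vowel (*ope*, *jova*).
The final sound of *folut* is /t/, which is a voiceless consonant, so the suffix is -ho, giving *folutho*.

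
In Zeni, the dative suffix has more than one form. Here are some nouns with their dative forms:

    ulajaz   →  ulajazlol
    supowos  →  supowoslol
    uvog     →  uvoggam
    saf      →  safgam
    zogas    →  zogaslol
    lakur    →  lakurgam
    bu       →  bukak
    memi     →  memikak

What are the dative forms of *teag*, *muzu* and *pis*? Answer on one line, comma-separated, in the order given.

teaggam, muzukak, pislol

The alternation tracks the final sound of the stem — -lol when the stem ends in a sibilant (*ulajaz*, *supowos*, *zogas*); -gam when the stem ends in a non-sibilant consonant (*uvog*, *saf*, *lakur*); -kak when the stem ends in a vowel (*bu*, *memi*).
Since the final sound of *teag* is /g/ (a non-sibilant consonant), it takes -gam, giving *teaggam*.
Since the final sound of *muzu* is /u/ (a vowel), it takes -kak, giving *muzukak*.
*pis*: final sound = /s/, a sibilant → -lol → *pislol*.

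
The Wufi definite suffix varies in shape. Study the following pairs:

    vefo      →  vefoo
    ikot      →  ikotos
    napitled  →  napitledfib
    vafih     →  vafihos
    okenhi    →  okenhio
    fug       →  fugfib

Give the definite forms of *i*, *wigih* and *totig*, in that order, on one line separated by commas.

The alternation tracks the final sound of the stem — -os when the stem ends in a voiceless consonant (*ikot*, *vafih*); -fib when the stem ends in a voiced consonant (*napitled*, *fug*); -o when the stem ends in a vowel (*vefo*, *okenhi*).
*i* — final sound /i/ (a vowel) → -o → *io*.
Since the final sound of *wigih* is /h/ (a voiceless consonant), it takes -os, giving *wigihos*.
Since the final sound of *totig* is /g/ (a voiced consonant), it takes -fib, giving *totigfib*.

io, wigihos, totigfib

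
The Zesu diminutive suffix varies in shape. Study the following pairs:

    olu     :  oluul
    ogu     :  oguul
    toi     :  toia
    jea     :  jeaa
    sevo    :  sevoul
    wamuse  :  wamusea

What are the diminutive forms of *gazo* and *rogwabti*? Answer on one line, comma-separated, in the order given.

gazoul, rogwabtia

The suffix is conditioned by the last vowel: -ul when the last vowel of the stem is a rounded vowel (*olu*, *ogu*, *sevo*); -a when the last vowel of the stem is an unrounded vowel (*toi*, *jea*, *wamuse*).
The last vowel of *gazo* is /o/, which is a rounded vowel, so the suffix is -ul, giving *gazoul*.
*rogwabti* — last vowel /i/ (an unrounded vowel) → -a → *rogwabtia*.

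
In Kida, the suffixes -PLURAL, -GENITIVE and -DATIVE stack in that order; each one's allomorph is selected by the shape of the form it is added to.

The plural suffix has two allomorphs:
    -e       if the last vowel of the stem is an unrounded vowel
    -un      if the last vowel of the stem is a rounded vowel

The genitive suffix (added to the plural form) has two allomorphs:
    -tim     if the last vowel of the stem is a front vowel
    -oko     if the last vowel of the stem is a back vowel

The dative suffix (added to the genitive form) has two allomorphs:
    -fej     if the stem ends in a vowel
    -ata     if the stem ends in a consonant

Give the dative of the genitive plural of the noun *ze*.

*ze*: last vowel = /e/, an unrounded vowel → -e → *zee*.
The plural form *zee* — last vowel /e/ (a front vowel) → -tim → *zeetim*.
The genitive form *zeetim*: final sound = /m/, a consonant → -ata → *zeetimata*.

zeetimata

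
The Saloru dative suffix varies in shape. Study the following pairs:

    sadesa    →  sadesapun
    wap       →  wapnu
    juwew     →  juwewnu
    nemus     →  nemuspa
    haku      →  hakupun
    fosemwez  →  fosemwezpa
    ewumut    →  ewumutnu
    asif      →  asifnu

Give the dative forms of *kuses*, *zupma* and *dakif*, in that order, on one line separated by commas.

kusespa, zupmapun, dakifnu

The alternation tracks the final sound of the stem — -pa when the stem ends in a sibilant (*nemus*, *fosemwez*); -nu when the stem ends in a non-sibilant consonant (*wap*, *juwew*, *ewumut*, *asif*); -pun when the stem ends in a vowel (*sadesa*, *haku*).
*kuses* — final sound /s/ (a sibilant) → -pa → *kusespa*.
*zupma* — final sound /a/ (a vowel) → -pun → *zupmapun*.
Since the final sound of *dakif* is /f/ (a non-sibilant consonant), it takes -nu, giving *dakifnu*.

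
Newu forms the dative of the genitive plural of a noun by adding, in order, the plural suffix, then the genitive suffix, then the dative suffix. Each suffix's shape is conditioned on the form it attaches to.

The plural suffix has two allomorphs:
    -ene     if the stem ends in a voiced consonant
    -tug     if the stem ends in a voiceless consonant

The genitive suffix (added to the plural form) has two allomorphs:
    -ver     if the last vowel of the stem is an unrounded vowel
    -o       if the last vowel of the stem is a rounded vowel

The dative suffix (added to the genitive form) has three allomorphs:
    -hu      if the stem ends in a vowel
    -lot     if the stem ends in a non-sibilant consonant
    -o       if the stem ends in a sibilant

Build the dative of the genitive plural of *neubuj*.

Since the final consonant of *neubuj* is /j/ (voiced), it takes -ene, giving *neubujene*.
The plural form *neubujene* — last vowel /e/ (an unrounded vowel) → -ver → *neubujenever*.
The genitive form *neubujenever*: final sound = /r/, a non-sibilant consonant → -lot → *neubujeneverlot*.

neubujeneverlot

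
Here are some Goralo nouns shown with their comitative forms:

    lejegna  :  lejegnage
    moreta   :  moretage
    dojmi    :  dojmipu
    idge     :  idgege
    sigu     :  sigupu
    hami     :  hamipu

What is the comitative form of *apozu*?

The alternation tracks the last vowel of the stem — -pu when the last vowel of the stem is a high vowel (*dojmi*, *sigu*, *hami*); -ge when the last vowel of the stem is a non-high vowel (*lejegna*, *moreta*, *idge*).
*apozu*: last vowel = /u/, a high vowel → -pu → *apozupu*.

apozupu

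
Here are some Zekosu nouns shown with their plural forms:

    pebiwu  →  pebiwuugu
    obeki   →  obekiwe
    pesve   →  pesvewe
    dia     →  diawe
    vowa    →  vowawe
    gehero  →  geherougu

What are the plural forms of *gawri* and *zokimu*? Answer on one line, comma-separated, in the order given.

gawriwe, zokimuugu

The suffix is conditioned by the last vowel: -ugu when the last vowel of the stem is a rounded vowel (*pebiwu*, *gehero*); -we when the last vowel of the stem is an unrounded vowel (*obeki*, *pesve*, *dia*, *vowa*).
*gawri* — last vowel /i/ (an unrounded vowel) → -we → *gawriwe*.
*zokimu*: last vowel = /u/, a rounded vowel → -ugu → *zokimuugu*.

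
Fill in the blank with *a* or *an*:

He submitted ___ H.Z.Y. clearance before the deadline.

The indefinite article is chosen by the initial *sound* of the following word, not its spelling.
The initialism *H.Z.Y.* is read letter by letter; the first letter, H, is pronounced /eɪtʃ/, which begins with a vowel sound.
So the article is *an*: He submitted an H.Z.Y. clearance before the deadline.

an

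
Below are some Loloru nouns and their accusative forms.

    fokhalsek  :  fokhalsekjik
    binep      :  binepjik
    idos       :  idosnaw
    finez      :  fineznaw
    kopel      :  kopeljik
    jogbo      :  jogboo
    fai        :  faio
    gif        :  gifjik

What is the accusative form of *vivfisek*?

vivfisekjik

Looking at the final sound of each stem: -naw when the stem ends in a sibilant (*idos*, *finez*); -jik when the stem ends in a non-sibilant consonant (*fokhalsek*, *binep*, *kopel*, *gif*); -o when the stem ends in a vowel (*jogbo*, *fai*).
Since the final sound of *vivfisek* is /k/ (a non-sibilant consonant), it takes -jik, giving *vivfisekjik*.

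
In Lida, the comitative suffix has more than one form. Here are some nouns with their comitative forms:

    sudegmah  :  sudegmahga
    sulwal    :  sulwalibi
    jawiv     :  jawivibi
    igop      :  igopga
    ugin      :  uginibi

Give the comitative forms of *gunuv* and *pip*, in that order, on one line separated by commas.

gunuvibi, pipga

The pattern is voicing of the final consonant: -ga when the stem ends in a voiceless consonant (*sudegmah*, *igop*); -ibi when the stem ends in a voiced consonant (*sulwal*, *jawiv*, *ugin*).
The final consonant of *gunuv* is /v/, which is voiced, so the suffix is -ibi, giving *gunuvibi*.
*pip*: final consonant = /p/, voiceless → -ga → *pipga*.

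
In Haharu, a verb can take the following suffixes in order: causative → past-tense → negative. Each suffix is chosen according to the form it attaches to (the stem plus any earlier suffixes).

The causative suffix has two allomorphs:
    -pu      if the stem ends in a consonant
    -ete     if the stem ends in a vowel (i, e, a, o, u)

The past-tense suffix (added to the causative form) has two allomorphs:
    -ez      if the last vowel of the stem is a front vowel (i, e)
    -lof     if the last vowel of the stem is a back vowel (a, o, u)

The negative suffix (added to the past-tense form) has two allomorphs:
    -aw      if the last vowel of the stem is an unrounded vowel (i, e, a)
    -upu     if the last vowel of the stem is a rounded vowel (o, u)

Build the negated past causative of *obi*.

The final sound of *obi* is /i/, which is a vowel, so the causative suffix is -ete, giving *obiete*.
The causative form *obiete*: last vowel = /e/, a front vowel → -ez → *obieteez*.
The past-tense form *obieteez*: last vowel = /e/, an unrounded vowel → -aw → *obieteezaw*.

obieteezaw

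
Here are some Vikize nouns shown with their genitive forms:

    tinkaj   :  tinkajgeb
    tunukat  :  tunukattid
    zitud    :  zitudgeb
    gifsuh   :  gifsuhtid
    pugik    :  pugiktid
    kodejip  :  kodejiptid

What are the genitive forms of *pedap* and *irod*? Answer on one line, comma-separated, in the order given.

pedaptid, irodgeb

The suffix is conditioned by the final consonant: -tid when the stem ends in a voiceless consonant (*tunukat*, *gifsuh*, *pugik*, *kodejip*); -geb when the stem ends in a voiced consonant (*tinkaj*, *zitud*).
*pedap*: final consonant = /p/, voiceless → -tid → *pedaptid*.
*irod* — final consonant /d/ (voiced) → -geb → *irodgeb*.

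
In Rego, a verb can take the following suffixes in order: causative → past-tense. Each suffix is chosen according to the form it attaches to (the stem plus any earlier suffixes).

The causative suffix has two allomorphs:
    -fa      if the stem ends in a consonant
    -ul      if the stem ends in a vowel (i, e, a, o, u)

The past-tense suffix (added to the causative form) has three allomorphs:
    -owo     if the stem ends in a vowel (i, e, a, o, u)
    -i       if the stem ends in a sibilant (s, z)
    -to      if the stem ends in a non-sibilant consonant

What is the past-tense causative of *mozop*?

*mozop* — final sound /p/ (a consonant) → -fa → *mozopfa*.
Since the final sound of the causative form *mozopfa* is /a/ (a vowel), it takes -owo, giving *mozopfaowo*.

mozopfaowo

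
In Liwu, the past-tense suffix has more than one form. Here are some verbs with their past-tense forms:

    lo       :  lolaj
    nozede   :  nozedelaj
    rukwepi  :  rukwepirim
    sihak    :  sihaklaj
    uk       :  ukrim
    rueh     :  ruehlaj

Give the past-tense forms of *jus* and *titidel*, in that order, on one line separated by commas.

Looking at the last vowel of each stem: -rim when the last vowel of the stem is a high vowel (*rukwepi*, *uk*); -laj when the last vowel of the stem is a non-high vowel (*lo*, *nozede*, *sihak*, *rueh*).
The last vowel of *jus* is /u/, which is a high vowel, so the suffix is -rim, giving *jusrim*.
*titidel*: last vowel = /e/, a non-high vowel → -laj → *titidellaj*.

jusrim, titidellaj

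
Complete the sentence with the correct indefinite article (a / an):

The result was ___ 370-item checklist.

The indefinite article is chosen by the initial *sound* of the following word, not its spelling.
The number *370* is spoken "three hundred …", beginning with /θriː/ — a consonant sound.
So the article is *a*: The result was a 370-item checklist.

a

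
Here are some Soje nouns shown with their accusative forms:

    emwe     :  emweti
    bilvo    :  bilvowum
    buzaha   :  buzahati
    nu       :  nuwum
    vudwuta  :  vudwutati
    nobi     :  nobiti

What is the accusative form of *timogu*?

The alternation tracks the last vowel of the stem — -wum when the last vowel of the stem is a rounded vowel (*bilvo*, *nu*); -ti when the last vowel of the stem is an unrounded vowel (*emwe*, *buzaha*, *vudwuta*, *nobi*).
*timogu*: last vowel = /u/, a rounded vowel → -wum → *timoguwum*.

timoguwum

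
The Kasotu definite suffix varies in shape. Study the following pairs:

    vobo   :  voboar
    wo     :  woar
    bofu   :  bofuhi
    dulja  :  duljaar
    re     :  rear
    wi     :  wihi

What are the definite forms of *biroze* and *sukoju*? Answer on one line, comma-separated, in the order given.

birozear, sukojuhi

The pattern is height harmony: -hi when the last vowel of the stem is a high vowel (*bofu*, *wi*); -ar when the last vowel of the stem is a non-high vowel (*vobo*, *wo*, *dulja*, *re*).
*biroze* — last vowel /e/ (a non-high vowel) → -ar → *birozear*.
Since the last vowel of *sukoju* is /u/ (a high vowel), it takes -hi, giving *sukojuhi*.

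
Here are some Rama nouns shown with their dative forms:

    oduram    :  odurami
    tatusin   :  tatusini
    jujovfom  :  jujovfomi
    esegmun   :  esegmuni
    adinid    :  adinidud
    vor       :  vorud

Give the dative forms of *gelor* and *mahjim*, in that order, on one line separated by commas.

The suffix is conditioned by the final consonant: -i when the stem ends in a nasal (*oduram*, *tatusin*, *jujovfom*, *esegmun*); -ud when the stem ends in a non-nasal consonant (*adinid*, *vor*).
*gelor*: final consonant = /r/, non-nasal → -ud → *gelorud*.
The final consonant of *mahjim* is /m/, which is a nasal, so the suffix is -i, giving *mahjimi*.

gelorud, mahjimi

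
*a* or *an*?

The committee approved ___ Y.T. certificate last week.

a

The indefinite article is chosen by the initial *sound* of the following word, not its spelling.
The initialism *Y.T.* is read letter by letter; the first letter, Y, is pronounced /waɪ/, which begins with a consonant sound.
So the article is *a*: The committee approved a Y.T. certificate last week.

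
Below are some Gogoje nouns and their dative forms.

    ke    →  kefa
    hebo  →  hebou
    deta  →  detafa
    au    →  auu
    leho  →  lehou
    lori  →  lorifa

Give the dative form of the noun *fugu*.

fuguu

Looking at the last vowel of each stem: -u when the last vowel of the stem is a rounded vowel (*hebo*, *au*, *leho*); -fa when the last vowel of the stem is an unrounded vowel (*ke*, *deta*, *lori*).
Since the last vowel of *fugu* is /u/ (a rounded vowel), it takes -u, giving *fuguu*.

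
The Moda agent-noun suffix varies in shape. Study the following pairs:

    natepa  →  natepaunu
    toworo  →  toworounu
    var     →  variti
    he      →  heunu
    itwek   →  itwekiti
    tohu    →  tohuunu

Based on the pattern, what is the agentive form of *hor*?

The suffix is conditioned by the final sound: -iti when the stem ends in a consonant (*var*, *itwek*); -unu when the stem ends in a vowel (*natepa*, *toworo*, *he*, *tohu*).
*hor* — final sound /r/ (a consonant) → -iti → *horiti*.

horiti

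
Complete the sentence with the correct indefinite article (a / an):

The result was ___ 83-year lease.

an

The indefinite article is chosen by the initial *sound* of the following word, not its spelling.
The number *83* is spoken "eighty-…", beginning with /ˈeɪti/ — a vowel sound.
So the article is *an*: The result was an 83-year lease.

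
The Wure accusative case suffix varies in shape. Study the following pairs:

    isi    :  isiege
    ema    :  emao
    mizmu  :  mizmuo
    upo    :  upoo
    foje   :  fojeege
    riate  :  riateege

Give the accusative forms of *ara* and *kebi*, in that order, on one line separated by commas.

Looking at the last vowel of each stem: -ege when the last vowel of the stem is a front vowel (*isi*, *foje*, *riate*); -o when the last vowel of the stem is a back vowel (*ema*, *mizmu*, *upo*).
The last vowel of *ara* is /a/, which is a back vowel, so the suffix is -o, giving *arao*.
The last vowel of *kebi* is /i/, which is a front vowel, so the suffix is -ege, giving *kebiege*.

arao, kebiege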